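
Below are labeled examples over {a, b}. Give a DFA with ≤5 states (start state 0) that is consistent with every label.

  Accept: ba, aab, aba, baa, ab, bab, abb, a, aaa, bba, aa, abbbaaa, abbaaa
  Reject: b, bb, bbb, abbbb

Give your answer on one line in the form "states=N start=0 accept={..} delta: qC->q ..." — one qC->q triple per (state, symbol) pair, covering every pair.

states=4 start=0 accept={1,2,3} delta: 0a->1 0b->0 1a->1 1b->2 2a->1 2b->3 3a->0 3b->0

Fold the examples into a partial DFA from state 0: repeatedly fix the first undefined (state, symbol) met by the shortest-then-alphabetical prefix, trying targets in increasing order and rejecting any under which an Accept and a Reject string meet in one state with the same remainder; add a state when all current targets are rejected. Accepting states are where Accept strings end.
a: 0a undefined. 0a->0: no, aab/b meet in 0 with "b" left. Open state 1: 0a->1.
b: 0b undefined. 0b->0: ok.
aa: 1a undefined. 1a->0: no, aab/b meet in 0. 1a->1: ok.
ab: 1b undefined. 1b->0: no, aab/b meet in 0. 1b->1: no, ba/abbbb meet in 1. Open state 2: 1b->2.
aba: 2a undefined. 2a->0: no, aba/b meet in 0. 2a->1: ok.
abb: 2b undefined. 2b->0: no, abb/b meet in 0. 2b->1: no, ba/abbbb meet in 1. 2b->2: no, aab/abbbb meet in 2. Open state 3: 2b->3.
abba: 3a undefined. 3a->0: ok.
abbb: 3b undefined. 3b->0: ok.
All examples now run through 4 states with every (state, symbol) defined. Accept strings end in {1,2,3}, Reject strings end in {0}; accept={1,2,3}.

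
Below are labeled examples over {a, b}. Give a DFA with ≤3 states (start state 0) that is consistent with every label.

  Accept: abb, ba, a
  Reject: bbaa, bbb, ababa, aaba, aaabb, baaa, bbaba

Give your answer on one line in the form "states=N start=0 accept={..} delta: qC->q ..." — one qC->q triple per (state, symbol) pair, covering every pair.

Fold the examples into a partial DFA from state 0: repeatedly fix the first undefined (state, symbol) met by the shortest-then-alphabetical prefix, trying targets in increasing order and rejecting any under which an Accept and a Reject string meet in one state with the same remainder; add a state when all current targets are rejected. Accepting states are where Accept strings end.
a: 0a undefined. 0a->0: no, abb/aaabb meet in 0 with "bb" left. Open state 1: 0a->1.
b: 0b undefined. 0b->0: ok.
aa: 1a undefined. 1a->0: no, abb/aaabb meet in 1 with "bb" left. 1a->1: no, abb/aaabb meet in 1 with "bb" left. Open state 2: 1a->2.
ab: 1b undefined. 1b->0: no, abb/bbb meet in 0. 1b->1: ok.
aaa: 2a undefined. 2a->0: ok.
aab: 2b undefined. 2b->0: no, abb/ababa meet in 1. 2b->1: ok.
All examples now run through 3 states with every (state, symbol) defined. Accept strings end in {1}, Reject strings end in {0,2}; accept={1}.

states=3 start=0 accept={1} delta: 0a->1 0b->0 1a->2 1b->1 2a->0 2b->1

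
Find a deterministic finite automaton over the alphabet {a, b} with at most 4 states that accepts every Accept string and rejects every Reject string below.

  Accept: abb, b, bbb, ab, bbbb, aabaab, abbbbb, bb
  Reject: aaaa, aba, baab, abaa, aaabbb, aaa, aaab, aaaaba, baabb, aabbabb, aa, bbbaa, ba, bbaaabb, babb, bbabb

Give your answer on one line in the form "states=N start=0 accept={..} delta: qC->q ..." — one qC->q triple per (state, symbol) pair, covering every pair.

states=4 start=0 accept={1} delta: 0a->1 0b->1 1a->2 1b->1 2a->2 2b->3 3a->0 3b->2

Grow the machine one transition at a time. Run the examples from 0; the earliest place one falls off (shortest prefix, ties alphabetical) gets sent to the lowest-numbered state that keeps every Accept/Reject pair distinguishable — a pair clashes when both reach the same state with identical unread suffix — and to a fresh state only if none does.
a: 0a undefined. 0a->0: no, b/aaab meet in 0 with "b" left. Open state 1: 0a->1.
b: 0b undefined. 0b->0: no, abb/babb meet in 1 with "bb" left. 0b->1: ok.
aa: 1a undefined. 1a->0: no, abb/baabb meet in 1 with "bb" left. 1a->1: no, abb/baabb meet in 1 with "bb" left. Open state 2: 1a->2.
ab: 1b undefined. 1b->0: no, abb/aba meet in 1. 1b->1: ok.
aaa: 2a undefined. 2a->0: no, abb/aaaa meet in 1. 2a->1: no, abb/baab meet in 1. 2a->2: ok.
aab: 2b undefined. 2b->0: no, abb/aaabbb meet in 1. 2b->1: no, abb/baab meet in 1. 2b->2: no, aabaab/aaaa meet in 2. Open state 3: 2b->3.
aaba: 3a undefined. 3a->0: ok.
aabb: 3b undefined. 3b->0: no, abb/aaabbb meet in 1. 3b->1: no, abb/aaabbb meet in 1. 3b->2: ok.
All examples now run through 4 states with every (state, symbol) defined. Accept strings end in {1}, Reject strings end in {0,2,3}; accept={1}.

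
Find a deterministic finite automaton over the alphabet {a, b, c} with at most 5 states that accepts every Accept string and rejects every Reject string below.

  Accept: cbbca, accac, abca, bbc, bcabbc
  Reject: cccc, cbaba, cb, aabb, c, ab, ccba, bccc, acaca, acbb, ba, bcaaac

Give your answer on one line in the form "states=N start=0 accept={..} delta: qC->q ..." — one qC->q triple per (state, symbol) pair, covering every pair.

states=4 start=0 accept={2,3} delta: 0a->0 0b->1 0c->1 1a->0 1b->1 1c->2 2a->3 2b->0 2c->0 3a->0 3b->0 3c->2

State merging on the prefix tree: take the shortest (then alphabetical) example prefix whose next move is undefined and point that move at state 0, else 1, else 2, ...; a target is out if some Accept/Reject pair would then sit in one state with the same input left (inseparable). If every existing state is out, open a new one.
a: 0a undefined. 0a->0: ok.
b: 0b undefined. 0b->0: no, bbc/c meet in 0 with "c" left. Open state 1: 0b->1.
c: 0c undefined. 0c->0: no, accac/cccc meet in 0. 0c->1: ok.
ba: 1a undefined. 1a->0: ok.
bb: 1b undefined. 1b->0: no, bbc/c meet in 1. 1b->1: ok.
bc: 1c undefined. 1c->0: no, cbbca/cccc meet in 0. 1c->1: no, cbbca/cbaba meet in 0. Open state 2: 1c->2.
bca: 2a undefined. 2a->0: no, cbbca/cbaba meet in 0. 2a->1: no, cbbca/cb meet in 1. 2a->2: no, accac/bcaaac meet in 2 with "c" left. Open state 3: 2a->3.
bcc: 2c undefined. 2c->0: ok.
ccb: 2b undefined. 2b->0: ok.
bcaa: 3a undefined. 3a->0: ok.
bcab: 3b undefined. 3b->0: ok.
accac: 3c undefined. 3c->0: no, accac/cbaba meet in 0. 3c->1: no, accac/cccc meet in 1. 3c->2: ok.
All examples now run through 4 states with every (state, symbol) defined. Accept strings end in {2,3}, Reject strings end in {0,1}; accept={2,3}.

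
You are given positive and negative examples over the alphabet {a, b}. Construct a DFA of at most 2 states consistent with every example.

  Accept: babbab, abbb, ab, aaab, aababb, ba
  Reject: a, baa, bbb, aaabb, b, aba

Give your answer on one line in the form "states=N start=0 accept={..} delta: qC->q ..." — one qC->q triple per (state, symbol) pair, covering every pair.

State merging on the prefix tree: take the shortest (then alphabetical) example prefix whose next move is undefined and point that move at state 0, else 1, else 2, ...; a target is out if some Accept/Reject pair would then sit in one state with the same input left (inseparable). If every existing state is out, open a new one.
a: 0a undefined. 0a->0: no, abbb/bbb meet in 0 with "bbb" left. Open state 1: 0a->1.
b: 0b undefined. 0b->0: no, ba/a meet in 1. 0b->1: ok.
aa: 1a undefined. 1a->0: ok.
ab: 1b undefined. 1b->0: ok.
All examples now run through 2 states with every (state, symbol) defined. Accept strings end in {0}, Reject strings end in {1}; accept={0}.

states=2 start=0 accept={0} delta: 0a->1 0b->1 1a->0 1b->0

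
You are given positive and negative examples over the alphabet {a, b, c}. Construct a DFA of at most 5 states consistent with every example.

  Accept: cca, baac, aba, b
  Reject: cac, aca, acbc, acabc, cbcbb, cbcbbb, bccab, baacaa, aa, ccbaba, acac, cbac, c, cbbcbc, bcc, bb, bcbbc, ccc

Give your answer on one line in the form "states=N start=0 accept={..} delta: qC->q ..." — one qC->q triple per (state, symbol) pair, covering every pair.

states=5 start=0 accept={1,3} delta: 0a->0 0b->1 0c->2 1a->1 1b->0 1c->3 2a->2 2b->2 2c->4 3a->0 3b->1 3c->2 4a->1 4b->2 4c->0

Grow the machine one transition at a time. Run the examples from 0; the earliest place one falls off (shortest prefix, ties alphabetical) gets sent to the lowest-numbered state that keeps every Accept/Reject pair distinguishable — a pair clashes when both reach the same state with identical unread suffix — and to a fresh state only if none does.
a: 0a undefined. 0a->0: ok.
b: 0b undefined. 0b->0: no, baac/c meet in 0 with "c" left. Open state 1: 0b->1.
c: 0c undefined. 0c->0: no, cca/cac meet in 0. 0c->1: no, aba/aca meet in 1 with "a" left. Open state 2: 0c->2.
ba: 1a undefined. 1a->0: no, baac/c meet in 2. 1a->1: ok.
bb: 1b undefined. 1b->0: ok.
bc: 1c undefined. 1c->0: no, baac/baacaa meet in 0. 1c->1: no, baac/baacaa meet in 1. 1c->2: no, baac/c meet in 2. Open state 3: 1c->3.
ca: 2a undefined. 2a->0: no, baac/acabc meet in 3. 2a->1: no, baac/cac meet in 3. 2a->2: ok.
cb: 2b undefined. 2b->0: no, aba/cbcbb meet in 1. 2b->1: no, baac/acbc meet in 3. 2b->2: ok.
cc: 2c undefined. 2c->0: no, cca/cac meet in 0. 2c->1: no, cca/cac meet in 1. 2c->2: no, cca/cac meet in 2. 2c->3: no, baac/cac meet in 3. Open state 4: 2c->4.
bcb: 3b undefined. 3b->0: no, baac/bcbbc meet in 3. 3b->1: ok.
bcc: 3c undefined. 3c->0: no, aba/bccab meet in 1. 3c->1: no, aba/bcc meet in 1. 3c->2: ok.
cca: 4a undefined. 4a->0: no, cca/aa meet in 0. 4a->1: ok.
ccb: 4b undefined. 4b->0: no, cca/cbcbb meet in 1. 4b->1: no, cca/cbcbbb meet in 1. 4b->2: ok.
ccc: 4c undefined. 4c->0: ok.
baaca: 3a undefined. 3a->0: ok.
All examples now run through 5 states with every (state, symbol) defined. Accept strings end in {1,3}, Reject strings end in {0,2,4}; accept={1,3}.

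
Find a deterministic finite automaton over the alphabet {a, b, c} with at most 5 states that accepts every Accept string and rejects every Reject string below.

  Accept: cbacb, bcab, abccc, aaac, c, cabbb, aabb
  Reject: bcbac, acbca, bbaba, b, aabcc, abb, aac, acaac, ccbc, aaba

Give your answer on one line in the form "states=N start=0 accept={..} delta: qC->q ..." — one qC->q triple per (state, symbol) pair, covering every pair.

states=5 start=0 accept={1,4} delta: 0a->1 0b->0 0c->1 1a->2 1b->3 1c->2 2a->0 2b->4 2c->0 3a->3 3b->0 3c->2 4a->0 4b->4 4c->2

Grow the machine one transition at a time. Run the examples from 0; the earliest place one falls off (shortest prefix, ties alphabetical) gets sent to the lowest-numbered state that keeps every Accept/Reject pair distinguishable — a pair clashes when both reach the same state with identical unread suffix — and to a fresh state only if none does.
a: 0a undefined. 0a->0: no, aaac/aac meet in 0 with "c" left. Open state 1: 0a->1.
b: 0b undefined. 0b->0: ok.
c: 0c undefined. 0c->0: no, c/b meet in 0. 0c->1: ok.
aa: 1a undefined. 1a->0: no, bcab/b meet in 0. 1a->1: no, aaac/aac meet in 1 with "c" left. Open state 2: 1a->2.
ab: 1b undefined. 1b->0: no, c/bbaba meet in 1. 1b->1: no, c/abb meet in 1. 1b->2: no, bcab/abb meet in 2 with "b" left. Open state 3: 1b->3.
ac: 1c undefined. 1c->0: no, c/ccbc meet in 1. 1c->1: no, aaac/acaac meet in 2 with "ac" left. 1c->2: ok.
aaa: 2a undefined. 2a->0: ok.
aab: 2b undefined. 2b->0: no, bcab/b meet in 0. 2b->1: no, cabbb/abb meet in 3 with "b" left. 2b->2: no, bcab/acaac meet in 2. 2b->3: no, aabb/abb meet in 3 with "b" left. Open state 4: 2b->4.
aac: 2c undefined. 2c->0: ok.
abb: 3b undefined. 3b->0: ok.
abc: 3c undefined. 3c->0: no, abccc/acaac meet in 2. 3c->1: no, abccc/b meet in 0. 3c->2: ok.
cba: 3a undefined. 3a->0: no, abccc/bcbac meet in 1. 3a->1: no, abccc/bbaba meet in 1. 3a->2: no, cbacb/bcbac meet in 0. 3a->3: ok.
aaba: 4a undefined. 4a->0: ok.
aabb: 4b undefined. 4b->0: no, cabbb/b meet in 0. 4b->1: no, cabbb/bbaba meet in 3. 4b->2: no, aabb/bcbac meet in 2. 4b->3: no, cabbb/b meet in 0. 4b->4: ok.
aabc: 4c undefined. 4c->0: no, abccc/acbca meet in 1. 4c->1: no, abccc/ccbc meet in 1. 4c->2: ok.
All examples now run through 5 states with every (state, symbol) defined. Accept strings end in {1,4}, Reject strings end in {0,2,3}; accept={1,4}.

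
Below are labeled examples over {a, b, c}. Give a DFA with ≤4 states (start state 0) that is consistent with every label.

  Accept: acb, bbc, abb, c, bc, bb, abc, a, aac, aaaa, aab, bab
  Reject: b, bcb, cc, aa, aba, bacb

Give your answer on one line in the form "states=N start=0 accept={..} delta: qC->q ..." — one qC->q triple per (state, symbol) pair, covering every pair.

State merging on the prefix tree: take the shortest (then alphabetical) example prefix whose next move is undefined and point that move at state 0, else 1, else 2, ...; a target is out if some Accept/Reject pair would then sit in one state with the same input left (inseparable). If every existing state is out, open a new one.
a: 0a undefined. 0a->0: no, a/aa meet in 0. Open state 1: 0a->1.
b: 0b undefined. 0b->0: no, acb/bacb meet in 1 with "cb" left. 0b->1: no, acb/bcb meet in 1 with "cb" left. Open state 2: 0b->2.
c: 0c undefined. 0c->0: no, c/cc meet in 0. 0c->1: ok.
aa: 1a undefined. 1a->0: no, aaaa/aa meet in 0. 1a->1: no, c/aa meet in 1. 1a->2: ok.
ab: 1b undefined. 1b->0: no, abb/b meet in 2. 1b->1: no, abc/cc meet in 1 with "c" left. 1b->2: ok.
ac: 1c undefined. 1c->0: no, acb/b meet in 2. 1c->1: no, acb/b meet in 2. 1c->2: ok.
ba: 2a undefined. 2a->0: no, bab/b meet in 2. 2a->1: no, acb/bacb meet in 2 with "b" left. 2a->2: no, aaaa/b meet in 2. Open state 3: 2a->3.
bb: 2b undefined. 2b->0: ok.
bc: 2c undefined. 2c->0: ok.
bab: 3b undefined. 3b->0: ok.
bac: 3c undefined. 3c->0: ok.
aaaa: 3a undefined. 3a->0: ok.
All examples now run through 4 states with every (state, symbol) defined. Accept strings end in {0,1}, Reject strings end in {2,3}; accept={0,1}.

states=4 start=0 accept={0,1} delta: 0a->1 0b->2 0c->1 1a->2 1b->2 1c->2 2a->3 2b->0 2c->0 3a->0 3b->0 3c->0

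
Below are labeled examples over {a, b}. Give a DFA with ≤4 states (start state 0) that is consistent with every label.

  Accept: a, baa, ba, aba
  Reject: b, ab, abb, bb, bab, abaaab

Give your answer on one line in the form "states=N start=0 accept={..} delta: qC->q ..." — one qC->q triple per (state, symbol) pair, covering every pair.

states=2 start=0 accept={0} delta: 0a->0 0b->1 1a->0 1b->1

Fold the examples into a partial DFA from state 0: repeatedly fix the first undefined (state, symbol) met by the shortest-then-alphabetical prefix, trying targets in increasing order and rejecting any under which an Accept and a Reject string meet in one state with the same remainder; add a state when all current targets are rejected. Accepting states are where Accept strings end.
a: 0a undefined. 0a->0: ok.
b: 0b undefined. 0b->0: no, a/b meet in 0. Open state 1: 0b->1.
ba: 1a undefined. 1a->0: ok.
bb: 1b undefined. 1b->0: no, a/abb meet in 0. 1b->1: ok.
All examples now run through 2 states with every (state, symbol) defined. Accept strings end in {0}, Reject strings end in {1}; accept={0}.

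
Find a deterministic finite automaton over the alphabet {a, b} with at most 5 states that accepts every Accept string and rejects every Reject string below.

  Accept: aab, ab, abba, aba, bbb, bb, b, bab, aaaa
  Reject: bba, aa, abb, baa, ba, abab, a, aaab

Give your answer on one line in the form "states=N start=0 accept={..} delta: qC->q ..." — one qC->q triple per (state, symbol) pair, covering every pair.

states=4 start=0 accept={0,3} delta: 0a->1 0b->0 1a->2 1b->3 2a->3 2b->0 3a->3 3b->2

Grow the machine one transition at a time. Run the examples from 0; the earliest place one falls off (shortest prefix, ties alphabetical) gets sent to the lowest-numbered state that keeps every Accept/Reject pair distinguishable — a pair clashes when both reach the same state with identical unread suffix — and to a fresh state only if none does.
a: 0a undefined. 0a->0: no, aab/aaab meet in 0 with "b" left. Open state 1: 0a->1.
b: 0b undefined. 0b->0: ok.
aa: 1a undefined. 1a->0: no, aab/aa meet in 0. 1a->1: no, aab/aaab meet in 1 with "b" left. Open state 2: 1a->2.
ab: 1b undefined. 1b->0: no, ab/abb meet in 0. 1b->1: no, aab/abab meet in 2 with "b" left. 1b->2: no, aab/abb meet in 2 with "b" left. Open state 3: 1b->3.
aaa: 2a undefined. 2a->0: no, bbb/aaab meet in 0. 2a->1: no, ab/aaab meet in 3. 2a->2: no, aab/aaab meet in 2 with "b" left. 2a->3: ok.
aab: 2b undefined. 2b->0: ok.
aba: 3a undefined. 3a->0: no, aab/abab meet in 0. 3a->1: no, ab/abab meet in 3. 3a->2: no, aab/abab meet in 0. 3a->3: ok.
abb: 3b undefined. 3b->0: no, aab/abb meet in 0. 3b->1: no, abba/aa meet in 2. 3b->2: ok.
All examples now run through 4 states with every (state, symbol) defined. Accept strings end in {0,3}, Reject strings end in {1,2}; accept={0,3}.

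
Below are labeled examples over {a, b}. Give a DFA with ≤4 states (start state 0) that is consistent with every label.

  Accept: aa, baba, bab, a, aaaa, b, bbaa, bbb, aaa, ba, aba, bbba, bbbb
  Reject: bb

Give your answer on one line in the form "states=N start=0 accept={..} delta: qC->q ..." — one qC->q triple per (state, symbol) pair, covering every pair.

Grow the machine one transition at a time. Run the examples from 0; the earliest place one falls off (shortest prefix, ties alphabetical) gets sent to the lowest-numbered state that keeps every Accept/Reject pair distinguishable — a pair clashes when both reach the same state with identical unread suffix — and to a fresh state only if none does.
a: 0a undefined. 0a->0: ok.
b: 0b undefined. 0b->0: no, aa/bb meet in 0. Open state 1: 0b->1.
ba: 1a undefined. 1a->0: ok.
bb: 1b undefined. 1b->0: no, aa/bb meet in 0. 1b->1: no, bab/bb meet in 1. Open state 2: 1b->2.
bba: 2a undefined. 2a->0: ok.
bbb: 2b undefined. 2b->0: ok.
All examples now run through 3 states with every (state, symbol) defined. Accept strings end in {0,1}, Reject strings end in {2}; accept={0,1}.

states=3 start=0 accept={0,1} delta: 0a->0 0b->1 1a->0 1b->2 2a->0 2b->0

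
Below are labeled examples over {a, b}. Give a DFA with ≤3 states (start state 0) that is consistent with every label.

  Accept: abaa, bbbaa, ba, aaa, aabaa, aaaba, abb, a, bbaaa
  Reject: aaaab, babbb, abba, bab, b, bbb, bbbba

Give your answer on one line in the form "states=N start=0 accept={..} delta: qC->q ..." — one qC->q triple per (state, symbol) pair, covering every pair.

Fold the examples into a partial DFA from state 0: repeatedly fix the first undefined (state, symbol) met by the shortest-then-alphabetical prefix, trying targets in increasing order and rejecting any under which an Accept and a Reject string meet in one state with the same remainder; add a state when all current targets are rejected. Accepting states are where Accept strings end.
a: 0a undefined. 0a->0: ok.
b: 0b undefined. 0b->0: no, abaa/aaaab meet in 0. Open state 1: 0b->1.
ba: 1a undefined. 1a->0: ok.
bb: 1b undefined. 1b->0: no, abaa/abba meet in 0. 1b->1: no, abaa/abba meet in 0. Open state 2: 1b->2.
bba: 2a undefined. 2a->0: no, abaa/abba meet in 0. 2a->1: ok.
bbb: 2b undefined. 2b->0: no, abaa/babbb meet in 0. 2b->1: ok.
All examples now run through 3 states with every (state, symbol) defined. Accept strings end in {0,2}, Reject strings end in {1}; accept={0,2}.

states=3 start=0 accept={0,2} delta: 0a->0 0b->1 1a->0 1b->2 2a->1 2b->1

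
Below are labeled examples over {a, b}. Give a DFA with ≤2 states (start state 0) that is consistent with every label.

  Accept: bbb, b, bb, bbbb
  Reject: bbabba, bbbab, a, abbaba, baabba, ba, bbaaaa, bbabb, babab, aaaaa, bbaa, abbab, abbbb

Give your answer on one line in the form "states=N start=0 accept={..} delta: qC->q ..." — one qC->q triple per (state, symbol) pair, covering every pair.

State merging on the prefix tree: take the shortest (then alphabetical) example prefix whose next move is undefined and point that move at state 0, else 1, else 2, ...; a target is out if some Accept/Reject pair would then sit in one state with the same input left (inseparable). If every existing state is out, open a new one.
a: 0a undefined. 0a->0: no, bbbb/abbbb meet in 0 with "bbbb" left. Open state 1: 0a->1.
b: 0b undefined. 0b->0: ok.
aa: 1a undefined. 1a->0: no, bbb/bbaaaa meet in 0. 1a->1: ok.
ab: 1b undefined. 1b->0: no, bbb/bbbab meet in 0. 1b->1: ok.
All examples now run through 2 states with every (state, symbol) defined. Accept strings end in {0}, Reject strings end in {1}; accept={0}.

states=2 start=0 accept={0} delta: 0a->1 0b->0 1a->1 1b->1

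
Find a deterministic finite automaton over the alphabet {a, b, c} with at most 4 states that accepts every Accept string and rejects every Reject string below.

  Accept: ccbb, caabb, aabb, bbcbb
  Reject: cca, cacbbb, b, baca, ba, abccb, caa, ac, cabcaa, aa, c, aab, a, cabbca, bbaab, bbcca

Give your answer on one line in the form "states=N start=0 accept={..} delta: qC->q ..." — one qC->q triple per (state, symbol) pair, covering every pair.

states=3 start=0 accept={2} delta: 0a->0 0b->1 0c->0 1a->0 1b->2 1c->0 2a->0 2b->0 2c->0

Fold the examples into a partial DFA from state 0: repeatedly fix the first undefined (state, symbol) met by the shortest-then-alphabetical prefix, trying targets in increasing order and rejecting any under which an Accept and a Reject string meet in one state with the same remainder; add a state when all current targets are rejected. Accepting states are where Accept strings end.
a: 0a undefined. 0a->0: ok.
b: 0b undefined. 0b->0: no, aabb/b meet in 0. Open state 1: 0b->1.
c: 0c undefined. 0c->0: ok.
ba: 1a undefined. 1a->0: ok.
bb: 1b undefined. 1b->0: no, ccbb/cca meet in 0. 1b->1: no, ccbb/cacbbb meet in 1. Open state 2: 1b->2.
abc: 1c undefined. 1c->0: ok.
bba: 2a undefined. 2a->0: ok.
bbc: 2c undefined. 2c->0: ok.
cacbbb: 2b undefined. 2b->0: ok.
All examples now run through 3 states with every (state, symbol) defined. Accept strings end in {2}, Reject strings end in {0,1}; accept={2}.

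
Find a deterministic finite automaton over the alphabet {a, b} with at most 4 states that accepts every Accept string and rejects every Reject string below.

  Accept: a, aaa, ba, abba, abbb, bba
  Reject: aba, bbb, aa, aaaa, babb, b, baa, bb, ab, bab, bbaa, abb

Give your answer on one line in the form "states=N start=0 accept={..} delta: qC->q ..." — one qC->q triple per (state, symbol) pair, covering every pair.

Fold the examples into a partial DFA from state 0: repeatedly fix the first undefined (state, symbol) met by the shortest-then-alphabetical prefix, trying targets in increasing order and rejecting any under which an Accept and a Reject string meet in one state with the same remainder; add a state when all current targets are rejected. Accepting states are where Accept strings end.
a: 0a undefined. 0a->0: no, a/aa meet in 0. Open state 1: 0a->1.
b: 0b undefined. 0b->0: ok.
aa: 1a undefined. 1a->0: ok.
ab: 1b undefined. 1b->0: no, a/aba meet in 1. 1b->1: no, a/babb meet in 1. Open state 2: 1b->2.
aba: 2a undefined. 2a->0: ok.
abb: 2b undefined. 2b->0: no, abbb/aba meet in 0. 2b->1: no, a/babb meet in 1. 2b->2: no, abba/aba meet in 0. Open state 3: 2b->3.
abba: 3a undefined. 3a->0: no, abba/aba meet in 0. 3a->1: ok.
abbb: 3b undefined. 3b->0: no, abbb/aba meet in 0. 3b->1: ok.
All examples now run through 4 states with every (state, symbol) defined. Accept strings end in {1}, Reject strings end in {0,2,3}; accept={1}.

states=4 start=0 accept={1} delta: 0a->1 0b->0 1a->0 1b->2 2a->0 2b->3 3a->1 3b->1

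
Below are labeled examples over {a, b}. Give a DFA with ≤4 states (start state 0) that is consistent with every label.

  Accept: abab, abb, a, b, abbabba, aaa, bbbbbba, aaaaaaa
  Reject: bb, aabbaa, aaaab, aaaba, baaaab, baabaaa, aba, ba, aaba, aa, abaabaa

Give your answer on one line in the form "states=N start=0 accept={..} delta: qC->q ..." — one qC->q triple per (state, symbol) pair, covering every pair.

Fold the examples into a partial DFA from state 0: repeatedly fix the first undefined (state, symbol) met by the shortest-then-alphabetical prefix, trying targets in increasing order and rejecting any under which an Accept and a Reject string meet in one state with the same remainder; add a state when all current targets are rejected. Accepting states are where Accept strings end.
a: 0a undefined. 0a->0: no, abb/bb meet in 0 with "bb" left. Open state 1: 0a->1.
b: 0b undefined. 0b->0: no, a/ba meet in 1. 0b->1: ok.
aa: 1a undefined. 1a->0: no, a/aaaab meet in 1. 1a->1: no, a/ba meet in 1. Open state 2: 1a->2.
ab: 1b undefined. 1b->0: no, abab/bb meet in 0. 1b->1: no, abb/bb meet in 1. 1b->2: no, aaa/aba meet in 2 with "a" left. Open state 3: 1b->3.
aaa: 2a undefined. 2a->0: no, a/baabaaa meet in 1. 2a->1: ok.
aab: 2b undefined. 2b->0: no, a/aabbaa meet in 1. 2b->1: no, a/aaaab meet in 1. 2b->2: no, a/aaba meet in 1. 2b->3: ok.
aba: 3a undefined. 3a->0: no, abab/abaabaa meet in 1. 3a->1: no, abab/bb meet in 3. 3a->2: no, abab/bb meet in 3. 3a->3: ok.
abb: 3b undefined. 3b->0: ok.
All examples now run through 4 states with every (state, symbol) defined. Accept strings end in {0,1}, Reject strings end in {2,3}; accept={0,1}.

states=4 start=0 accept={0,1} delta: 0a->1 0b->1 1a->2 1b->3 2a->1 2b->3 3a->3 3b->0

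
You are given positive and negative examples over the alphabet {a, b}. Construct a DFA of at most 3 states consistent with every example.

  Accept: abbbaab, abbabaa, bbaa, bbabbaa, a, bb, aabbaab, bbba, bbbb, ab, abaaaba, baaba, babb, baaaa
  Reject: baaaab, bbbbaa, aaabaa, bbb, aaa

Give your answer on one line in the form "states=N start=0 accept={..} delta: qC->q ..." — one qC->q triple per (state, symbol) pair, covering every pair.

Grow the machine one transition at a time. Run the examples from 0; the earliest place one falls off (shortest prefix, ties alphabetical) gets sent to the lowest-numbered state that keeps every Accept/Reject pair distinguishable — a pair clashes when both reach the same state with identical unread suffix — and to a fresh state only if none does.
a: 0a undefined. 0a->0: no, a/aaa meet in 0. Open state 1: 0a->1.
b: 0b undefined. 0b->0: no, bbaa/bbbbaa meet in 1 with "a" left. 0b->1: ok.
aa: 1a undefined. 1a->0: no, bbaa/aaabaa meet in 1 with "baa" left. 1a->1: no, bbaa/aaabaa meet in 1 with "baa" left. Open state 2: 1a->2.
ab: 1b undefined. 1b->0: no, bbaa/bbbbaa meet in 2. 1b->1: no, bbaa/bbbbaa meet in 2 with "a" left. 1b->2: ok.
aaa: 2a undefined. 2a->0: ok.
aab: 2b undefined. 2b->0: ok.
All examples now run through 3 states with every (state, symbol) defined. Accept strings end in {1,2}, Reject strings end in {0}; accept={1,2}.

states=3 start=0 accept={1,2} delta: 0a->1 0b->1 1a->2 1b->2 2a->0 2b->0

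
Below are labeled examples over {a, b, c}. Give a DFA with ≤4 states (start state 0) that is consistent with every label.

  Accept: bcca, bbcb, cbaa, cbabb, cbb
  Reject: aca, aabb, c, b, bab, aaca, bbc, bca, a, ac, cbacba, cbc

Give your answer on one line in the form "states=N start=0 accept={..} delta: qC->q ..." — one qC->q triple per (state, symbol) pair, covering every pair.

Fold the examples into a partial DFA from state 0: repeatedly fix the first undefined (state, symbol) met by the shortest-then-alphabetical prefix, trying targets in increasing order and rejecting any under which an Accept and a Reject string meet in one state with the same remainder; add a state when all current targets are rejected. Accepting states are where Accept strings end.
a: 0a undefined. 0a->0: ok.
b: 0b undefined. 0b->0: ok.
c: 0c undefined. 0c->0: no, bcca/aca meet in 0. Open state 1: 0c->1.
cb: 1b undefined. 1b->0: no, bbcb/aabb meet in 0. 1b->1: no, bbcb/c meet in 1. Open state 2: 1b->2.
aca: 1a undefined. 1a->0: ok.
bcc: 1c undefined. 1c->0: no, bcca/aca meet in 0. 1c->1: no, bcca/aca meet in 0. 1c->2: ok.
cba: 2a undefined. 2a->0: no, bcca/aca meet in 0. 2a->1: no, bcca/c meet in 1. 2a->2: ok.
cbb: 2b undefined. 2b->0: no, cbabb/aca meet in 0. 2b->1: no, cbb/c meet in 1. 2b->2: ok.
cbc: 2c undefined. 2c->0: ok.
All examples now run through 3 states with every (state, symbol) defined. Accept strings end in {2}, Reject strings end in {0,1}; accept={2}.

states=3 start=0 accept={2} delta: 0a->0 0b->0 0c->1 1a->0 1b->2 1c->2 2a->2 2b->2 2c->0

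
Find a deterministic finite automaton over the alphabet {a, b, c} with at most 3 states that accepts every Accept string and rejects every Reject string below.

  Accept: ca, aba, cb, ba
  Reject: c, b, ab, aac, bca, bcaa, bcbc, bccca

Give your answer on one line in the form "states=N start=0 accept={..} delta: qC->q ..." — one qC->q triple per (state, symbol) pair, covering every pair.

states=3 start=0 accept={0} delta: 0a->0 0b->1 0c->1 1a->0 1b->0 1c->2 2a->2 2b->0 2c->1

State merging on the prefix tree: take the shortest (then alphabetical) example prefix whose next move is undefined and point that move at state 0, else 1, else 2, ...; a target is out if some Accept/Reject pair would then sit in one state with the same input left (inseparable). If every existing state is out, open a new one.
a: 0a undefined. 0a->0: ok.
b: 0b undefined. 0b->0: no, ca/bca meet in 0 with "ca" left. Open state 1: 0b->1.
c: 0c undefined. 0c->0: no, ca/c meet in 0. 0c->1: ok.
ba: 1a undefined. 1a->0: ok.
bc: 1c undefined. 1c->0: no, ca/bca meet in 0. 1c->1: no, ca/bca meet in 0. Open state 2: 1c->2.
cb: 1b undefined. 1b->0: ok.
bca: 2a undefined. 2a->0: no, ca/bca meet in 0. 2a->1: no, ca/bcaa meet in 0. 2a->2: ok.
bcb: 2b undefined. 2b->0: ok.
bcc: 2c undefined. 2c->0: no, ca/bccca meet in 0. 2c->1: ok.
All examples now run through 3 states with every (state, symbol) defined. Accept strings end in {0}, Reject strings end in {1,2}; accept={0}.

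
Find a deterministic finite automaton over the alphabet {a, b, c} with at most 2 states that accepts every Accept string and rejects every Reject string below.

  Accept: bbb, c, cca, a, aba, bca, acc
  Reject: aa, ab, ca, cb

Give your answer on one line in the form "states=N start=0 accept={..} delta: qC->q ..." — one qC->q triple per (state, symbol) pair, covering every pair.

Grow the machine one transition at a time. Run the examples from 0; the earliest place one falls off (shortest prefix, ties alphabetical) gets sent to the lowest-numbered state that keeps every Accept/Reject pair distinguishable — a pair clashes when both reach the same state with identical unread suffix — and to a fresh state only if none does.
a: 0a undefined. 0a->0: no, a/aa meet in 0. Open state 1: 0a->1.
b: 0b undefined. 0b->0: no, bca/ca meet in 0 with "ca" left. 0b->1: ok.
c: 0c undefined. 0c->0: no, cca/ca meet in 1. 0c->1: ok.
aa: 1a undefined. 1a->0: ok.
ab: 1b undefined. 1b->0: ok.
ac: 1c undefined. 1c->0: ok.
All examples now run through 2 states with every (state, symbol) defined. Accept strings end in {1}, Reject strings end in {0}; accept={1}.

states=2 start=0 accept={1} delta: 0a->1 0b->1 0c->1 1a->0 1b->0 1c->0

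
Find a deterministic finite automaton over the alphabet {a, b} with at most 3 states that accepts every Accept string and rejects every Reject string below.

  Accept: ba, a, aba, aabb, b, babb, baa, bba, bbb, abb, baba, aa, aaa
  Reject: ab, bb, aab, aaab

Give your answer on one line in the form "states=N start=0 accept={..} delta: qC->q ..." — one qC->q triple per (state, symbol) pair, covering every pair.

states=2 start=0 accept={1} delta: 0a->1 0b->1 1a->1 1b->0

Fold the examples into a partial DFA from state 0: repeatedly fix the first undefined (state, symbol) met by the shortest-then-alphabetical prefix, trying targets in increasing order and rejecting any under which an Accept and a Reject string meet in one state with the same remainder; add a state when all current targets are rejected. Accepting states are where Accept strings end.
a: 0a undefined. 0a->0: no, aabb/bb meet in 0 with "bb" left. Open state 1: 0a->1.
b: 0b undefined. 0b->0: no, b/bb meet in 0. 0b->1: ok.
aa: 1a undefined. 1a->0: no, a/aab meet in 1. 1a->1: ok.
ab: 1b undefined. 1b->0: ok.
All examples now run through 2 states with every (state, symbol) defined. Accept strings end in {1}, Reject strings end in {0}; accept={1}.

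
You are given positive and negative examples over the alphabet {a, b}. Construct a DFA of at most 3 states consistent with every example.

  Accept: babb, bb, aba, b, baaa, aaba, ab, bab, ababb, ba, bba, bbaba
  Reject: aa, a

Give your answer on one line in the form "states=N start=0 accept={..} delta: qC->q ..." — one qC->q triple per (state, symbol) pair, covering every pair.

State merging on the prefix tree: take the shortest (then alphabetical) example prefix whose next move is undefined and point that move at state 0, else 1, else 2, ...; a target is out if some Accept/Reject pair would then sit in one state with the same input left (inseparable). If every existing state is out, open a new one.
a: 0a undefined. 0a->0: ok.
b: 0b undefined. 0b->0: no, babb/aa meet in 0. Open state 1: 0b->1.
ba: 1a undefined. 1a->0: no, aba/aa meet in 0. 1a->1: ok.
bb: 1b undefined. 1b->0: no, bb/aa meet in 0. 1b->1: ok.
All examples now run through 2 states with every (state, symbol) defined. Accept strings end in {1}, Reject strings end in {0}; accept={1}.

states=2 start=0 accept={1} delta: 0a->0 0b->1 1a->1 1b->1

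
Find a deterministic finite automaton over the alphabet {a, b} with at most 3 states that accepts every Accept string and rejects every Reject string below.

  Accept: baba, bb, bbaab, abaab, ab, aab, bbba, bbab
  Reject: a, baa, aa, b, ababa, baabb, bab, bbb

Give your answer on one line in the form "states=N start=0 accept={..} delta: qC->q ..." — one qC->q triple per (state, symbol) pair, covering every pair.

states=3 start=0 accept={0} delta: 0a->1 0b->2 1a->1 1b->0 2a->0 2b->0

Grow the machine one transition at a time. Run the examples from 0; the earliest place one falls off (shortest prefix, ties alphabetical) gets sent to the lowest-numbered state that keeps every Accept/Reject pair distinguishable — a pair clashes when both reach the same state with identical unread suffix — and to a fresh state only if none does.
a: 0a undefined. 0a->0: no, baba/ababa meet in 0 with "baba" left. Open state 1: 0a->1.
b: 0b undefined. 0b->0: no, bb/b meet in 0. 0b->1: no, aab/bab meet in 1 with "ab" left. Open state 2: 0b->2.
aa: 1a undefined. 1a->0: no, aab/b meet in 2. 1a->1: ok.
ab: 1b undefined. 1b->0: ok.
ba: 2a undefined. 2a->0: ok.
bb: 2b undefined. 2b->0: ok.
All examples now run through 3 states with every (state, symbol) defined. Accept strings end in {0}, Reject strings end in {1,2}; accept={0}.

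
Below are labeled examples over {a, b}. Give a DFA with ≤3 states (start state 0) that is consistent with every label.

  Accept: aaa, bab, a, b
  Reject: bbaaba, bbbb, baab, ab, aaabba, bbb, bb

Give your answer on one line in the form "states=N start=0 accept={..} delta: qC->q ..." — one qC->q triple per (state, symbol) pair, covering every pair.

Fold the examples into a partial DFA from state 0: repeatedly fix the first undefined (state, symbol) met by the shortest-then-alphabetical prefix, trying targets in increasing order and rejecting any under which an Accept and a Reject string meet in one state with the same remainder; add a state when all current targets are rejected. Accepting states are where Accept strings end.
a: 0a undefined. 0a->0: no, b/ab meet in 0 with "b" left. Open state 1: 0a->1.
b: 0b undefined. 0b->0: no, bab/ab meet in 1 with "b" left. 0b->1: ok.
aa: 1a undefined. 1a->0: ok.
ab: 1b undefined. 1b->0: no, aaa/bbb meet in 1. 1b->1: no, aaa/bbbb meet in 1. Open state 2: 1b->2.
bba: 2a undefined. 2a->0: ok.
bbb: 2b undefined. 2b->0: no, aaa/bbbb meet in 1. 2b->1: no, aaa/bbb meet in 1. 2b->2: ok.
All examples now run through 3 states with every (state, symbol) defined. Accept strings end in {1}, Reject strings end in {0,2}; accept={1}.

states=3 start=0 accept={1} delta: 0a->1 0b->1 1a->0 1b->2 2a->0 2b->2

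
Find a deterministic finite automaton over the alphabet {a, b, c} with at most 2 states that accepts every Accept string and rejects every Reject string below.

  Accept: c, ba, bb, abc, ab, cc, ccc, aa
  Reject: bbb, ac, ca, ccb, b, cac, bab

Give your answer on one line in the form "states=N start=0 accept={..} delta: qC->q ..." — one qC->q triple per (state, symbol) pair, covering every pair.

Grow the machine one transition at a time. Run the examples from 0; the earliest place one falls off (shortest prefix, ties alphabetical) gets sent to the lowest-numbered state that keeps every Accept/Reject pair distinguishable — a pair clashes when both reach the same state with identical unread suffix — and to a fresh state only if none does.
a: 0a undefined. 0a->0: no, c/ac meet in 0 with "c" left. Open state 1: 0a->1.
b: 0b undefined. 0b->0: no, bb/bbb meet in 0. 0b->1: ok.
c: 0c undefined. 0c->0: ok.
aa: 1a undefined. 1a->0: ok.
ab: 1b undefined. 1b->0: ok.
ac: 1c undefined. 1c->0: no, c/ac meet in 0. 1c->1: ok.
All examples now run through 2 states with every (state, symbol) defined. Accept strings end in {0}, Reject strings end in {1}; accept={0}.

states=2 start=0 accept={0} delta: 0a->1 0b->1 0c->0 1a->0 1b->0 1c->1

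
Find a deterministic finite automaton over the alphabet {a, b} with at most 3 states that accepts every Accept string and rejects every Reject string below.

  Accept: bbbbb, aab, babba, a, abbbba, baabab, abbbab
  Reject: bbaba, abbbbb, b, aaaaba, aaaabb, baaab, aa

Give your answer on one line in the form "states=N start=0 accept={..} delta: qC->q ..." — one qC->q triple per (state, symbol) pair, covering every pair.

State merging on the prefix tree: take the shortest (then alphabetical) example prefix whose next move is undefined and point that move at state 0, else 1, else 2, ...; a target is out if some Accept/Reject pair would then sit in one state with the same input left (inseparable). If every existing state is out, open a new one.
a: 0a undefined. 0a->0: no, bbbbb/abbbbb meet in 0 with "bbbbb" left. Open state 1: 0a->1.
b: 0b undefined. 0b->0: no, bbbbb/b meet in 0. 0b->1: no, a/b meet in 1. Open state 2: 0b->2.
aa: 1a undefined. 1a->0: no, aab/b meet in 2. 1a->1: no, a/aa meet in 1. 1a->2: ok.
ab: 1b undefined. 1b->0: ok.
ba: 2a undefined. 2a->0: no, aab/baaab meet in 2 with "b" left. 2a->1: ok.
bb: 2b undefined. 2b->0: no, bbbbb/b meet in 2. 2b->1: ok.
All examples now run through 3 states with every (state, symbol) defined. Accept strings end in {1}, Reject strings end in {0,2}; accept={1}.

states=3 start=0 accept={1} delta: 0a->1 0b->2 1a->2 1b->0 2a->1 2b->1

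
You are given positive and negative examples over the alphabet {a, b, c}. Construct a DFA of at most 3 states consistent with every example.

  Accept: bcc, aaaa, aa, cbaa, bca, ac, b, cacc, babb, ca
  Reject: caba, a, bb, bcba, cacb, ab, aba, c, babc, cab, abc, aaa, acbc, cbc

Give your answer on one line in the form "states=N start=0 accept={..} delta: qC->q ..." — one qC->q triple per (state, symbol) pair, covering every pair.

Fold the examples into a partial DFA from state 0: repeatedly fix the first undefined (state, symbol) met by the shortest-then-alphabetical prefix, trying targets in increasing order and rejecting any under which an Accept and a Reject string meet in one state with the same remainder; add a state when all current targets are rejected. Accepting states are where Accept strings end.
a: 0a undefined. 0a->0: no, aaaa/a meet in 0. Open state 1: 0a->1.
b: 0b undefined. 0b->0: no, b/bb meet in 0. 0b->1: no, b/a meet in 1. Open state 2: 0b->2.
c: 0c undefined. 0c->0: no, ca/a meet in 1. 0c->1: ok.
aa: 1a undefined. 1a->0: no, b/cab meet in 2. 1a->1: no, aaaa/a meet in 1. 1a->2: ok.
ab: 1b undefined. 1b->0: ok.
ac: 1c undefined. 1c->0: no, ac/ab meet in 0. 1c->1: no, ac/a meet in 1. 1c->2: ok.
ba: 2a undefined. 2a->0: no, aaaa/a meet in 1. 2a->1: ok.
bb: 2b undefined. 2b->0: ok.
bc: 2c undefined. 2c->0: no, bcc/caba meet in 1. 2c->1: ok.
All examples now run through 3 states with every (state, symbol) defined. Accept strings end in {2}, Reject strings end in {0,1}; accept={2}.

states=3 start=0 accept={2} delta: 0a->1 0b->2 0c->1 1a->2 1b->0 1c->2 2a->1 2b->0 2c->1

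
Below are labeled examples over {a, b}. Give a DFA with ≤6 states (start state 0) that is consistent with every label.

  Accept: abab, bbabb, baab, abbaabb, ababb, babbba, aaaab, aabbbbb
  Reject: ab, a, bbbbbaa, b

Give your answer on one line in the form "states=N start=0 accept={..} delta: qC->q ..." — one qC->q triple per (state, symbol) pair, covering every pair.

states=4 start=0 accept={3} delta: 0a->1 0b->0 1a->2 1b->2 2a->2 2b->3 3a->3 3b->3

State merging on the prefix tree: take the shortest (then alphabetical) example prefix whose next move is undefined and point that move at state 0, else 1, else 2, ...; a target is out if some Accept/Reject pair would then sit in one state with the same input left (inseparable). If every existing state is out, open a new one.
a: 0a undefined. 0a->0: no, aaaab/ab meet in 0 with "b" left. Open state 1: 0a->1.
b: 0b undefined. 0b->0: ok.
aa: 1a undefined. 1a->0: no, baab/bbbbbaa meet in 0. 1a->1: no, baab/ab meet in 1 with "b" left. Open state 2: 1a->2.
ab: 1b undefined. 1b->0: no, abab/ab meet in 0. 1b->1: no, bbabb/ab meet in 1. 1b->2: ok.
aaa: 2a undefined. 2a->0: no, abab/b meet in 0. 2a->1: no, abab/ab meet in 2. 2a->2: ok.
aab: 2b undefined. 2b->0: no, abab/b meet in 0. 2b->1: no, abab/a meet in 1. 2b->2: no, abab/ab meet in 2. Open state 3: 2b->3.
aabb: 3b undefined. 3b->0: no, ababb/b meet in 0. 3b->1: no, ababb/a meet in 1. 3b->2: no, ababb/ab meet in 2. 3b->3: ok.
abba: 3a undefined. 3a->0: no, babbba/b meet in 0. 3a->1: no, babbba/a meet in 1. 3a->2: no, babbba/ab meet in 2. 3a->3: ok.
All examples now run through 4 states with every (state, symbol) defined. Accept strings end in {3}, Reject strings end in {0,1,2}; accept={3}.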